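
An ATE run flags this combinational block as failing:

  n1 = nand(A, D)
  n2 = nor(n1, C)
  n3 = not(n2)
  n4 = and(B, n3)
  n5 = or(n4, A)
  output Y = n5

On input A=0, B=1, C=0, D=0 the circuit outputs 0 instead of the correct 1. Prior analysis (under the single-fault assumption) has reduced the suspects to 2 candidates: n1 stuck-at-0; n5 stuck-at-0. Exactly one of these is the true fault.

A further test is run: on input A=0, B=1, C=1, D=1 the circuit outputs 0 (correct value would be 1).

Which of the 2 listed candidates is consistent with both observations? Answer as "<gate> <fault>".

Evaluate each candidate on input A=0, B=1, C=1, D=1:
  n1 stuck-at-0: n1=0 [stuck-at-0], n2=0, n3=1, n4=1, n5=1 → 1 — eliminated
  n5 stuck-at-0: n1=1, n2=0, n3=1, n4=1, n5=0 [stuck-at-0] → 0 — matches
Only n5 stuck-at-0 reproduces the observed 0.

n5 stuck-at-0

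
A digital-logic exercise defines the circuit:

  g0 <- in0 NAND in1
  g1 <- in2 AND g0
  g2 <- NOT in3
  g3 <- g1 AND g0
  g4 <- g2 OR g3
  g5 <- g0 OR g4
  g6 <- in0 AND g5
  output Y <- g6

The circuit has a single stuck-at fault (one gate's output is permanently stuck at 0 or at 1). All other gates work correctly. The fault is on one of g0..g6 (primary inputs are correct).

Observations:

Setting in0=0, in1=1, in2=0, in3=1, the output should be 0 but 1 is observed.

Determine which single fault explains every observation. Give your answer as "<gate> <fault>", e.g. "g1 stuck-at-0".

g6 stuck-at-1

Fault-free values for test 1 (in0=0, in1=1, in2=0, in3=1): g0=1, g1=0, g2=0, g3=0, g4=0, g5=1, g6=0, giving Y=0. Observed 1.
Test 1: faults giving observed 1 are {g6 stuck-at-1}.
Only g6 stuck-at-1 is consistent with every test.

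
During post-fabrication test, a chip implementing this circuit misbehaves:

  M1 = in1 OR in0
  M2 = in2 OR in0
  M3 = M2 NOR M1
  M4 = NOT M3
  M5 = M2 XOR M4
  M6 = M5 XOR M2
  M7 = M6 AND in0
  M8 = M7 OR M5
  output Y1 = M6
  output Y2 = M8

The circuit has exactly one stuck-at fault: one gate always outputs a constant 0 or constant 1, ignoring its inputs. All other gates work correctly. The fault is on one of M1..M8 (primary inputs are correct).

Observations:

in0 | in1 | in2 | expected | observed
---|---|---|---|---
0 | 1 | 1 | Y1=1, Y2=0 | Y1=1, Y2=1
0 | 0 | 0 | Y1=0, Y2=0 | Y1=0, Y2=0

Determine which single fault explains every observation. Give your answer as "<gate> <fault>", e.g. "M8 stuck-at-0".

M2 stuck-at-0

Fault-free values for test 1 (in0=0, in1=1, in2=1): M1=1, M2=1, M3=0, M4=1, M5=0, M6=1, M7=0, M8=0, giving Y1=1, Y2=0. Observed Y1=1, Y2=1.
Test 1: faults giving observed Y1=1, Y2=1 are {M2 stuck-at-0, M7 stuck-at-1, M8 stuck-at-1}.
Test 2 (in0=0, in1=0, in2=0): fault-free M1=0, M2=0, M3=1, M4=0, M5=0, M6=0, M7=0, M8=0 → Y1=0, Y2=0; observed Y1=0, Y2=0. Eliminates M7 stuck-at-1, M8 stuck-at-1.
Only M2 stuck-at-0 is consistent with every test.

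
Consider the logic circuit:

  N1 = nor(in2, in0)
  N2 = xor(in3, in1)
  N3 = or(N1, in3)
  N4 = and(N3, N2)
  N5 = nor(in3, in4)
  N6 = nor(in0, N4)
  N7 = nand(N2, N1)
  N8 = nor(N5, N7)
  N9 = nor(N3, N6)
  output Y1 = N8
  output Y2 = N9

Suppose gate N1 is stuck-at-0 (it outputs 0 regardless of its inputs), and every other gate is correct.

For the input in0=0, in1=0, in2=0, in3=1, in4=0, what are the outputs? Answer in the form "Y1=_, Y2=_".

Propagate with N1 forced: N1=0 [stuck-at-0], N2=1, N3=1, N4=1, N5=0, N6=0, N7=1, N8=0, N9=0.
So the outputs are Y1=0, Y2=0. (Without the fault they would be Y1=1, Y2=0.)

Y1=0, Y2=0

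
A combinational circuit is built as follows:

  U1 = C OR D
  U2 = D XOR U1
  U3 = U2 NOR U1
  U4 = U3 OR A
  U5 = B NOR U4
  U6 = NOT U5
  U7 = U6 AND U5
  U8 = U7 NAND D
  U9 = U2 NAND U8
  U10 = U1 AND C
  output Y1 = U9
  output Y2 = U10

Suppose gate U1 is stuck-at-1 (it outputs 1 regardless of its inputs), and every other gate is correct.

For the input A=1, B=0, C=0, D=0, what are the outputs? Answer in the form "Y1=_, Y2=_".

Propagate with U1 forced: U1=1 [stuck-at-1], U2=1, U3=0, U4=1, U5=0, U6=1, U7=0, U8=1, U9=0, U10=0.
So the outputs are Y1=0, Y2=0. (Without the fault they would be Y1=1, Y2=0.)

Y1=0, Y2=0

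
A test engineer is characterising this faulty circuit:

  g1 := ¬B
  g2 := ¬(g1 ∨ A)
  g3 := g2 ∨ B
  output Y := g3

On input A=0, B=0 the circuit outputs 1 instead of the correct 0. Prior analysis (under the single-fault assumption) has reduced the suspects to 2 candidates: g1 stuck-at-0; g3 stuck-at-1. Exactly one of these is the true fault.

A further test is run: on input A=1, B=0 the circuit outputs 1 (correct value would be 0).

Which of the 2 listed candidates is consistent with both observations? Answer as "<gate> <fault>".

Evaluate each candidate on input A=1, B=0:
  g1 stuck-at-0: g1=0 [stuck-at-0], g2=0, g3=0 → 0 — eliminated
  g3 stuck-at-1: g1=1, g2=0, g3=1 [stuck-at-1] → 1 — matches
Only g3 stuck-at-1 reproduces the observed 1.

g3 stuck-at-1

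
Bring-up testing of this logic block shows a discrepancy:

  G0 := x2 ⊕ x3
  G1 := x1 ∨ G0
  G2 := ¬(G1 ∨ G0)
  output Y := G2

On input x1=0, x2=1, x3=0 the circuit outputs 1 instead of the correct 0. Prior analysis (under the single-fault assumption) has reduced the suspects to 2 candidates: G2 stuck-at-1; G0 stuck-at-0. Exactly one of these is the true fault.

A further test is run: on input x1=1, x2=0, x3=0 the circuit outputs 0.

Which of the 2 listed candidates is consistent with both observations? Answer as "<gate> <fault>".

G0 stuck-at-0

Evaluate each candidate on input x1=1, x2=0, x3=0:
  G2 stuck-at-1: G0=0, G1=1, G2=1 [stuck-at-1] → 1 — eliminated
  G0 stuck-at-0: G0=0 [stuck-at-0], G1=1, G2=0 → 0 — matches
Only G0 stuck-at-0 reproduces the observed 0.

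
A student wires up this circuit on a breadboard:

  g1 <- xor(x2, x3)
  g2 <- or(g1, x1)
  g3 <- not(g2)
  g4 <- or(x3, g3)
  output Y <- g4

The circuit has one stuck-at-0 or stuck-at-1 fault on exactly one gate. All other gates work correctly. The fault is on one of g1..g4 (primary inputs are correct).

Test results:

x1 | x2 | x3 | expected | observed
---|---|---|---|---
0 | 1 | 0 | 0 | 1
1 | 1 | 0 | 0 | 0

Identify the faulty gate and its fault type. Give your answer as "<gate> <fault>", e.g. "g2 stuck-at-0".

Fault-free values for test 1 (x1=0, x2=1, x3=0): g1=1, g2=1, g3=0, g4=0, giving Y=0. Observed 1.
Test 1: faults giving observed 1 are {g1 stuck-at-0, g2 stuck-at-0, g3 stuck-at-1, g4 stuck-at-1}.
Test 2 (x1=1, x2=1, x3=0): fault-free g1=1, g2=1, g3=0, g4=0 → 0; observed 0. Eliminates g2 stuck-at-0, g3 stuck-at-1, g4 stuck-at-1.
Only g1 stuck-at-0 is consistent with every test.

g1 stuck-at-0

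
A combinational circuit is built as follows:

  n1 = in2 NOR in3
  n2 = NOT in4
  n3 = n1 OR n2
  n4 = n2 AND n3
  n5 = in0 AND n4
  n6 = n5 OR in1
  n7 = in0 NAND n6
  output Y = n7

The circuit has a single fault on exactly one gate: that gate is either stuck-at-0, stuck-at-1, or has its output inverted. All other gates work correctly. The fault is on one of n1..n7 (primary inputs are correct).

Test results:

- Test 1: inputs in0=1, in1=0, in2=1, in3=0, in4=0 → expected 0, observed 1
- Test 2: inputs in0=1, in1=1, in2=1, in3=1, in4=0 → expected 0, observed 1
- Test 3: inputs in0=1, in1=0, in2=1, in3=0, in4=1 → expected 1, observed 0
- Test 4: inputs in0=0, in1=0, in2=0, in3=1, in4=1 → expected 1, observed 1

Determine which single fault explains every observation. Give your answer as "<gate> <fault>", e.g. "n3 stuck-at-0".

Fault-free values for test 1 (in0=1, in1=0, in2=1, in3=0, in4=0): n1=0, n2=1, n3=1, n4=1, n5=1, n6=1, n7=0, giving Y=0. Observed 1.
Test 1: faults giving observed 1 are {n2 stuck-at-0, n2 inverted output, n3 stuck-at-0, n3 inverted output, n4 stuck-at-0, n4 inverted output, n5 stuck-at-0, n5 inverted output, n6 stuck-at-0, n6 inverted output, n7 stuck-at-1, n7 inverted output}.
Test 2 (in0=1, in1=1, in2=1, in3=1, in4=0): fault-free n1=0, n2=1, n3=1, n4=1, n5=1, n6=1, n7=0 → 0; observed 1. Eliminates n2 stuck-at-0, n2 inverted output, n3 stuck-at-0, n3 inverted output, n4 stuck-at-0, n4 inverted output, n5 stuck-at-0, n5 inverted output.
Test 3 (in0=1, in1=0, in2=1, in3=0, in4=1): fault-free n1=0, n2=0, n3=0, n4=0, n5=0, n6=0, n7=1 → 1; observed 0. Eliminates n6 stuck-at-0, n7 stuck-at-1.
Test 4 (in0=0, in1=0, in2=0, in3=1, in4=1): fault-free n1=0, n2=0, n3=0, n4=0, n5=0, n6=0, n7=1 → 1; observed 1. Eliminates n7 inverted output.
Only n6 inverted output is consistent with every test.

n6 inverted output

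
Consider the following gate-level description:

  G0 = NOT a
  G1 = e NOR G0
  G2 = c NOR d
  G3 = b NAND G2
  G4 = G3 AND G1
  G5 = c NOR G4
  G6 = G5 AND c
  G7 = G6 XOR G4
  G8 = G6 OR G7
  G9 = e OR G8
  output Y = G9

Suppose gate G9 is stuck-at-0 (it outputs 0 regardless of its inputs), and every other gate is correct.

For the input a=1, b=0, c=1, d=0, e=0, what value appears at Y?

Propagate with G9 forced: G0=0, G1=1, G2=0, G3=1, G4=1, G5=0, G6=0, G7=1, G8=1, G9=0 [stuck-at-0].
So Y = 0. (Without the fault it would be 1.)

0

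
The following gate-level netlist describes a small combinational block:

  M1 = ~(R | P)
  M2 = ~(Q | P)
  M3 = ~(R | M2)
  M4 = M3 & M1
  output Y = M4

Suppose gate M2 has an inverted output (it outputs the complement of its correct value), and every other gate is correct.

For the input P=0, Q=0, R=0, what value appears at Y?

Propagate with M2 forced: M1=1, M2=0 [inverted output], M3=1, M4=1.
So Y = 1. (Without the fault it would be 0.)

1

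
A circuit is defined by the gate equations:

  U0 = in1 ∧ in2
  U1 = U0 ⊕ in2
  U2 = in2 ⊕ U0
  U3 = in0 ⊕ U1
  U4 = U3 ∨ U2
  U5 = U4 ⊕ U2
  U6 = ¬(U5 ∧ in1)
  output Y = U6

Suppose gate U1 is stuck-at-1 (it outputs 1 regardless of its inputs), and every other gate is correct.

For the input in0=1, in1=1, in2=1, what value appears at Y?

1

Propagate with U1 forced: U0=1, U1=1 [stuck-at-1], U2=0, U3=0, U4=0, U5=0, U6=1.
So Y = 1. (Without the fault it would be 0.)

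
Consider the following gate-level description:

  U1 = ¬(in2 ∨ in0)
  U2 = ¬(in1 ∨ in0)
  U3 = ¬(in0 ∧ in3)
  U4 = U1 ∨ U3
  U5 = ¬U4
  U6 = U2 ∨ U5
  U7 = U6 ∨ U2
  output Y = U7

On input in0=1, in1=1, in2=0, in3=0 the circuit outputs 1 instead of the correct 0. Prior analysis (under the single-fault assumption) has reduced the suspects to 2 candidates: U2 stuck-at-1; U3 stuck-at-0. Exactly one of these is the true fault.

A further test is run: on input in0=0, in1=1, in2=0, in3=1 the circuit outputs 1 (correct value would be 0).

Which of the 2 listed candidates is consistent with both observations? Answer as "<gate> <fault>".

U2 stuck-at-1

Evaluate each candidate on input in0=0, in1=1, in2=0, in3=1:
  U2 stuck-at-1: U1=1, U2=1 [stuck-at-1], U3=1, U4=1, U5=0, U6=1, U7=1 → 1 — matches
  U3 stuck-at-0: U1=1, U2=0, U3=0 [stuck-at-0], U4=1, U5=0, U6=0, U7=0 → 0 — eliminated
Only U2 stuck-at-1 reproduces the observed 1.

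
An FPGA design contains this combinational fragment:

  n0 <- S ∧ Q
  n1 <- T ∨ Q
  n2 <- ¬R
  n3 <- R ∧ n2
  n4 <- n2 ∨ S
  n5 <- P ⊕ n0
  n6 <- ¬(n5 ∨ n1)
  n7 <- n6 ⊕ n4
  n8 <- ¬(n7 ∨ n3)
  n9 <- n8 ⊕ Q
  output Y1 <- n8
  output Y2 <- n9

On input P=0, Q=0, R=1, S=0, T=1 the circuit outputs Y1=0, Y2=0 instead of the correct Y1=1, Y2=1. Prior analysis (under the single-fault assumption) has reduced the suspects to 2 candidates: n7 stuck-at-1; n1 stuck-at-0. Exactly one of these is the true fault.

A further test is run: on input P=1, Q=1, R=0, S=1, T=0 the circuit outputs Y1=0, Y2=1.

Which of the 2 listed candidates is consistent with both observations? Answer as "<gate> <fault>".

n7 stuck-at-1

Evaluate each candidate on input P=1, Q=1, R=0, S=1, T=0:
  n7 stuck-at-1: n0=1, n1=1, n2=1, n3=0, n4=1, n5=0, n6=0, n7=1 [stuck-at-1], n8=0, n9=1 → Y1=0, Y2=1 — matches
  n1 stuck-at-0: n0=1, n1=0 [stuck-at-0], n2=1, n3=0, n4=1, n5=0, n6=1, n7=0, n8=1, n9=0 → Y1=1, Y2=0 — eliminated
Only n7 stuck-at-1 reproduces the observed Y1=0, Y2=1.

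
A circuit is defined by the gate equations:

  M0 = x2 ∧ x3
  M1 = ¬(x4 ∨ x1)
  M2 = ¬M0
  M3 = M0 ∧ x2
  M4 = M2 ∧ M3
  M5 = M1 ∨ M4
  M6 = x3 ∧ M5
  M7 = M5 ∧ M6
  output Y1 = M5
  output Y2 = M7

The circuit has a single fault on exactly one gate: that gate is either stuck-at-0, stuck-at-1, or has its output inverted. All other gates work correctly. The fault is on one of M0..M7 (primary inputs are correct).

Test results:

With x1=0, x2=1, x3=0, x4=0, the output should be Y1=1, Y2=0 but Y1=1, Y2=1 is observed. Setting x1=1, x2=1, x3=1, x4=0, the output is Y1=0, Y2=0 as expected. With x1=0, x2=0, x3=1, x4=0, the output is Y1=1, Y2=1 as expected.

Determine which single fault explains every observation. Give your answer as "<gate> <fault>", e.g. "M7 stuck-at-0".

M6 stuck-at-1

Fault-free values for test 1 (x1=0, x2=1, x3=0, x4=0): M0=0, M1=1, M2=1, M3=0, M4=0, M5=1, M6=0, M7=0, giving Y1=1, Y2=0. Observed Y1=1, Y2=1.
Test 1: faults giving observed Y1=1, Y2=1 are {M6 stuck-at-1, M6 inverted output, M7 stuck-at-1, M7 inverted output}.
Test 2 (x1=1, x2=1, x3=1, x4=0): fault-free M0=1, M1=0, M2=0, M3=1, M4=0, M5=0, M6=0, M7=0 → Y1=0, Y2=0; observed Y1=0, Y2=0. Eliminates M7 stuck-at-1, M7 inverted output.
Test 3 (x1=0, x2=0, x3=1, x4=0): fault-free M0=0, M1=1, M2=1, M3=0, M4=0, M5=1, M6=1, M7=1 → Y1=1, Y2=1; observed Y1=1, Y2=1. Eliminates M6 inverted output.
Only M6 stuck-at-1 is consistent with every test.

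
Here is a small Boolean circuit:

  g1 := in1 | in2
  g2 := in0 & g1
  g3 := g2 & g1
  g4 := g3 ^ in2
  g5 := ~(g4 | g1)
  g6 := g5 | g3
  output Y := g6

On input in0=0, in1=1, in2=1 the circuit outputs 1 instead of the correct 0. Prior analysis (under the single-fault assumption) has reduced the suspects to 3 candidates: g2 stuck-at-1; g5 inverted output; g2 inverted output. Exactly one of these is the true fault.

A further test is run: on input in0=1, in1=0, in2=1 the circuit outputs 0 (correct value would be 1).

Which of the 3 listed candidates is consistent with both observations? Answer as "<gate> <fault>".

Evaluate each candidate on input in0=1, in1=0, in2=1:
  g2 stuck-at-1: g1=1, g2=1 [stuck-at-1], g3=1, g4=0, g5=0, g6=1 → 1 — eliminated
  g5 inverted output: g1=1, g2=1, g3=1, g4=0, g5=1 [inverted output], g6=1 → 1 — eliminated
  g2 inverted output: g1=1, g2=0 [inverted output], g3=0, g4=1, g5=0, g6=0 → 0 — matches
Only g2 inverted output reproduces the observed 0.

g2 inverted output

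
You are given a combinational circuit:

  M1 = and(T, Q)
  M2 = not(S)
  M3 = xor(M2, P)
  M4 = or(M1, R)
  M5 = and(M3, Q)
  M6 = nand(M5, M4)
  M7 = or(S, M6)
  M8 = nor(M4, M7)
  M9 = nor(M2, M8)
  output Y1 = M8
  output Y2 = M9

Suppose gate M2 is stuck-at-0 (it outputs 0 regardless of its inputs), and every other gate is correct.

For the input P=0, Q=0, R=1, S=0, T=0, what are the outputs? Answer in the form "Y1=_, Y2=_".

Propagate with M2 forced: M1=0, M2=0 [stuck-at-0], M3=0, M4=1, M5=0, M6=1, M7=1, M8=0, M9=1.
So the outputs are Y1=0, Y2=1. (Without the fault they would be Y1=0, Y2=0.)

Y1=0, Y2=1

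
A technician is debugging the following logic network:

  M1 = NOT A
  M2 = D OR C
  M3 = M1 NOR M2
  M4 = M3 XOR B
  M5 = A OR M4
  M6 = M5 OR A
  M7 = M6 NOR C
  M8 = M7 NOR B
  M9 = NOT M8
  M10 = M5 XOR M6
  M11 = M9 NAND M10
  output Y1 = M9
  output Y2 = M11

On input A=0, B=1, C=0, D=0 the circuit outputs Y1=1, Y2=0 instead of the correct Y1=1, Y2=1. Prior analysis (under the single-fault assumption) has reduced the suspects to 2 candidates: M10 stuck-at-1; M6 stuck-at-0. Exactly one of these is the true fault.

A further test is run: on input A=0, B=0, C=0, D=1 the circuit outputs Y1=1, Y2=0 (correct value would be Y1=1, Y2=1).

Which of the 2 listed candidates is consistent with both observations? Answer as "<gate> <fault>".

Evaluate each candidate on input A=0, B=0, C=0, D=1:
  M10 stuck-at-1: M1=1, M2=1, M3=0, M4=0, M5=0, M6=0, M7=1, M8=0, M9=1, M10=1 [stuck-at-1], M11=0 → Y1=1, Y2=0 — matches
  M6 stuck-at-0: M1=1, M2=1, M3=0, M4=0, M5=0, M6=0 [stuck-at-0], M7=1, M8=0, M9=1, M10=0, M11=1 → Y1=1, Y2=1 — eliminated
Only M10 stuck-at-1 reproduces the observed Y1=1, Y2=0.

M10 stuck-at-1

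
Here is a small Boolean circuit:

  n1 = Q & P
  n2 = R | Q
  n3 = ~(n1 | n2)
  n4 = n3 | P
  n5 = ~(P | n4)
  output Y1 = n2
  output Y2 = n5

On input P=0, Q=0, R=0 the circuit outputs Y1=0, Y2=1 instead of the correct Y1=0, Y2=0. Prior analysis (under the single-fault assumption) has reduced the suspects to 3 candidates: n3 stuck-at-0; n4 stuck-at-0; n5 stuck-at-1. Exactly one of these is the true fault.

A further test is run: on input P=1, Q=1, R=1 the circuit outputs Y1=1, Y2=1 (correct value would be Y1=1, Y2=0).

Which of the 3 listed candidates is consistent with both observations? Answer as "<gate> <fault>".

n5 stuck-at-1

Evaluate each candidate on input P=1, Q=1, R=1:
  n3 stuck-at-0: n1=1, n2=1, n3=0 [stuck-at-0], n4=1, n5=0 → Y1=1, Y2=0 — eliminated
  n4 stuck-at-0: n1=1, n2=1, n3=0, n4=0 [stuck-at-0], n5=0 → Y1=1, Y2=0 — eliminated
  n5 stuck-at-1: n1=1, n2=1, n3=0, n4=1, n5=1 [stuck-at-1] → Y1=1, Y2=1 — matches
Only n5 stuck-at-1 reproduces the observed Y1=1, Y2=1.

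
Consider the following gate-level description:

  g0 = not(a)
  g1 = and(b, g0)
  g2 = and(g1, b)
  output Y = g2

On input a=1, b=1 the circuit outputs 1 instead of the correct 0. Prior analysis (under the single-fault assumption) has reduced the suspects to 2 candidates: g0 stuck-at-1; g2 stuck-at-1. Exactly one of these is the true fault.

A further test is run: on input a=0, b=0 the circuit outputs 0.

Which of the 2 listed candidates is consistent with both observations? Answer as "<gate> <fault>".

g0 stuck-at-1

Evaluate each candidate on input a=0, b=0:
  g0 stuck-at-1: g0=1 [stuck-at-1], g1=0, g2=0 → 0 — matches
  g2 stuck-at-1: g0=1, g1=0, g2=1 [stuck-at-1] → 1 — eliminated
Only g0 stuck-at-1 reproduces the observed 0.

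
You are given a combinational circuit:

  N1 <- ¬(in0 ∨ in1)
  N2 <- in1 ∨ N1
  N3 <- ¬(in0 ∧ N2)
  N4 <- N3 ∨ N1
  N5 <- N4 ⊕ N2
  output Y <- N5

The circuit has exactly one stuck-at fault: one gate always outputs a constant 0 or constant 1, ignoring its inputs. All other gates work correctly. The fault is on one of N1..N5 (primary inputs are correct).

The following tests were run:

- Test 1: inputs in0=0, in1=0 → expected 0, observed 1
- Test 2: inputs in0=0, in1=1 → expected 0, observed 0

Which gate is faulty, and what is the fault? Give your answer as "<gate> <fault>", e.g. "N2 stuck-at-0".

N1 stuck-at-0

Fault-free values for test 1 (in0=0, in1=0): N1=1, N2=1, N3=1, N4=1, N5=0, giving Y=0. Observed 1.
Test 1: faults giving observed 1 are {N1 stuck-at-0, N2 stuck-at-0, N4 stuck-at-0, N5 stuck-at-1}.
Test 2 (in0=0, in1=1): fault-free N1=0, N2=1, N3=1, N4=1, N5=0 → 0; observed 0. Eliminates N2 stuck-at-0, N4 stuck-at-0, N5 stuck-at-1.
Only N1 stuck-at-0 is consistent with every test.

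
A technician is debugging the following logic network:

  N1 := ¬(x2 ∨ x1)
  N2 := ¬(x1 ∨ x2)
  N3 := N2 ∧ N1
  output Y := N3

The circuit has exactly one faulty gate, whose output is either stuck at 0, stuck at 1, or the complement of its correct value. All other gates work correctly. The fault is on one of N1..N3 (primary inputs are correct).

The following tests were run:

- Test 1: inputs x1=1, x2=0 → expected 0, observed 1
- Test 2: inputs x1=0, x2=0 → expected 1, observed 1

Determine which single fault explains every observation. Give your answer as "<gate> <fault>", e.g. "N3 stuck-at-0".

Fault-free values for test 1 (x1=1, x2=0): N1=0, N2=0, N3=0, giving Y=0. Observed 1.
Test 1: faults giving observed 1 are {N3 stuck-at-1, N3 inverted output}.
Test 2 (x1=0, x2=0): fault-free N1=1, N2=1, N3=1 → 1; observed 1. Eliminates N3 inverted output.
Only N3 stuck-at-1 is consistent with every test.

N3 stuck-at-1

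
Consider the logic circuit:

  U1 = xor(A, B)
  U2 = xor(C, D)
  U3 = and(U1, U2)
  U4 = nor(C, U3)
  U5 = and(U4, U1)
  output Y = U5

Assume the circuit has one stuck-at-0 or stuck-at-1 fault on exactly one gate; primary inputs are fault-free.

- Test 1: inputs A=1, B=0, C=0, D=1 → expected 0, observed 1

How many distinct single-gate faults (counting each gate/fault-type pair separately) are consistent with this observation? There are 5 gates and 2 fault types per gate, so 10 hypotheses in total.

4

Fault-free: U1=1, U2=1, U3=1, U4=0, U5=0 → 0. Observed 1.
  U1 stuck-at-0: output 0 ✗
  U1 stuck-at-1: output 0 ✗
  U2 stuck-at-0: output 1 ✓
  U2 stuck-at-1: output 0 ✗
  U3 stuck-at-0: output 1 ✓
  U3 stuck-at-1: output 0 ✗
  U4 stuck-at-0: output 0 ✗
  U4 stuck-at-1: output 1 ✓
  U5 stuck-at-0: output 0 ✗
  U5 stuck-at-1: output 1 ✓
Consistent faults: {U2 stuck-at-0, U3 stuck-at-0, U4 stuck-at-1, U5 stuck-at-1} — 4 in all.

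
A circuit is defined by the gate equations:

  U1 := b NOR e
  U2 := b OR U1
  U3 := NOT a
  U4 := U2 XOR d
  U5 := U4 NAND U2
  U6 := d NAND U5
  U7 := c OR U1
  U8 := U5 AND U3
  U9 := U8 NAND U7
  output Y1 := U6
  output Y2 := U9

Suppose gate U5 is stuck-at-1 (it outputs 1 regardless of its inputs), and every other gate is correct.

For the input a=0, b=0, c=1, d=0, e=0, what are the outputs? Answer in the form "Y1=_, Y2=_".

Propagate with U5 forced: U1=1, U2=1, U3=1, U4=1, U5=1 [stuck-at-1], U6=1, U7=1, U8=1, U9=0.
So the outputs are Y1=1, Y2=0. (Without the fault they would be Y1=1, Y2=1.)

Y1=1, Y2=0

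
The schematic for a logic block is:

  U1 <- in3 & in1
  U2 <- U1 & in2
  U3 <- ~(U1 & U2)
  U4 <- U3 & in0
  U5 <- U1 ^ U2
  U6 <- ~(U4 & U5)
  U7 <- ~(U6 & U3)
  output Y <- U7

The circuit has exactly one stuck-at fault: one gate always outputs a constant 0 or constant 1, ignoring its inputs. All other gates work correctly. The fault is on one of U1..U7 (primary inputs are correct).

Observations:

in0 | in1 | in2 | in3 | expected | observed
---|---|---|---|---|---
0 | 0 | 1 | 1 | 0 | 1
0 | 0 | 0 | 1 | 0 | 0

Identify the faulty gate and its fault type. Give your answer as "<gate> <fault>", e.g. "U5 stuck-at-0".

Fault-free values for test 1 (in0=0, in1=0, in2=1, in3=1): U1=0, U2=0, U3=1, U4=0, U5=0, U6=1, U7=0, giving Y=0. Observed 1.
Test 1: faults giving observed 1 are {U1 stuck-at-1, U3 stuck-at-0, U6 stuck-at-0, U7 stuck-at-1}.
Test 2 (in0=0, in1=0, in2=0, in3=1): fault-free U1=0, U2=0, U3=1, U4=0, U5=0, U6=1, U7=0 → 0; observed 0. Eliminates U3 stuck-at-0, U6 stuck-at-0, U7 stuck-at-1.
Only U1 stuck-at-1 is consistent with every test.

U1 stuck-at-1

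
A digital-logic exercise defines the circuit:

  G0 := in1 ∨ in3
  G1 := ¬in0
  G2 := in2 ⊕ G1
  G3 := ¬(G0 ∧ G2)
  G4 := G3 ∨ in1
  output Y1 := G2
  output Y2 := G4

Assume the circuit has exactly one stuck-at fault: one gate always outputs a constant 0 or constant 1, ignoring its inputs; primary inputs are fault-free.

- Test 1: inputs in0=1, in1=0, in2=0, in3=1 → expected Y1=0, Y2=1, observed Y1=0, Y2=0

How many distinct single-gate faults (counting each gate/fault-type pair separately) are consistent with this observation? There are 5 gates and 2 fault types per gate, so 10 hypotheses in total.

Fault-free: G0=1, G1=0, G2=0, G3=1, G4=1 → Y1=0, Y2=1. Observed Y1=0, Y2=0.
  G0 stuck-at-0: output Y1=0, Y2=1 ✗
  G0 stuck-at-1: output Y1=0, Y2=1 ✗
  G1 stuck-at-0: output Y1=0, Y2=1 ✗
  G1 stuck-at-1: output Y1=1, Y2=0 ✗
  G2 stuck-at-0: output Y1=0, Y2=1 ✗
  G2 stuck-at-1: output Y1=1, Y2=0 ✗
  G3 stuck-at-0: output Y1=0, Y2=0 ✓
  G3 stuck-at-1: output Y1=0, Y2=1 ✗
  G4 stuck-at-0: output Y1=0, Y2=0 ✓
  G4 stuck-at-1: output Y1=0, Y2=1 ✗
Consistent faults: {G3 stuck-at-0, G4 stuck-at-0} — 2 in all.

2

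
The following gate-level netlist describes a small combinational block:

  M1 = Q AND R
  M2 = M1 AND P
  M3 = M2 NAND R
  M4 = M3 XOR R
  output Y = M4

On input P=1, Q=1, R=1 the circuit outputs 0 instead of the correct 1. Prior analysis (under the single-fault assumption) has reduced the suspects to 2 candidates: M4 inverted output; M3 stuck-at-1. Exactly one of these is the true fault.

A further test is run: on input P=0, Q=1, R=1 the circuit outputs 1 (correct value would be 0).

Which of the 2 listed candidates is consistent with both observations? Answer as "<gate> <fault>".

Evaluate each candidate on input P=0, Q=1, R=1:
  M4 inverted output: M1=1, M2=0, M3=1, M4=1 [inverted output] → 1 — matches
  M3 stuck-at-1: M1=1, M2=0, M3=1 [stuck-at-1], M4=0 → 0 — eliminated
Only M4 inverted output reproduces the observed 1.

M4 inverted output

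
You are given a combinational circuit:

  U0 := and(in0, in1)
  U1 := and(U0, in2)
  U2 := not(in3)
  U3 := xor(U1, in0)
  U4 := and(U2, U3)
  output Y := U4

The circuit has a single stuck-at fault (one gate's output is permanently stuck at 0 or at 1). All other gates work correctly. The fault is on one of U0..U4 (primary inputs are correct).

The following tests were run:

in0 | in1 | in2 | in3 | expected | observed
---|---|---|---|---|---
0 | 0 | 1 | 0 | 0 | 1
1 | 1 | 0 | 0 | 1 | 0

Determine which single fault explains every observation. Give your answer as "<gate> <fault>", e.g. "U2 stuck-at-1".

Fault-free values for test 1 (in0=0, in1=0, in2=1, in3=0): U0=0, U1=0, U2=1, U3=0, U4=0, giving Y=0. Observed 1.
Test 1: faults giving observed 1 are {U0 stuck-at-1, U1 stuck-at-1, U3 stuck-at-1, U4 stuck-at-1}.
Test 2 (in0=1, in1=1, in2=0, in3=0): fault-free U0=1, U1=0, U2=1, U3=1, U4=1 → 1; observed 0. Eliminates U0 stuck-at-1, U3 stuck-at-1, U4 stuck-at-1.
Only U1 stuck-at-1 is consistent with every test.

U1 stuck-at-1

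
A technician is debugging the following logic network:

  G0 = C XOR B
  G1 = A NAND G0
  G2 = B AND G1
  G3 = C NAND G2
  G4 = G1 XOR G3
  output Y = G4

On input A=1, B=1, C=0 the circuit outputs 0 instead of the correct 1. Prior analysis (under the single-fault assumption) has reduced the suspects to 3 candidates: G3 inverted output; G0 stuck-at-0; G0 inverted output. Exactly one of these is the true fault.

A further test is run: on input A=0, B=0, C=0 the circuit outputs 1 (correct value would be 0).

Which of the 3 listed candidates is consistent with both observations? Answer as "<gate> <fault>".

Evaluate each candidate on input A=0, B=0, C=0:
  G3 inverted output: G0=0, G1=1, G2=0, G3=0 [inverted output], G4=1 → 1 — matches
  G0 stuck-at-0: G0=0 [stuck-at-0], G1=1, G2=0, G3=1, G4=0 → 0 — eliminated
  G0 inverted output: G0=1 [inverted output], G1=1, G2=0, G3=1, G4=0 → 0 — eliminated
Only G3 inverted output reproduces the observed 1.

G3 inverted output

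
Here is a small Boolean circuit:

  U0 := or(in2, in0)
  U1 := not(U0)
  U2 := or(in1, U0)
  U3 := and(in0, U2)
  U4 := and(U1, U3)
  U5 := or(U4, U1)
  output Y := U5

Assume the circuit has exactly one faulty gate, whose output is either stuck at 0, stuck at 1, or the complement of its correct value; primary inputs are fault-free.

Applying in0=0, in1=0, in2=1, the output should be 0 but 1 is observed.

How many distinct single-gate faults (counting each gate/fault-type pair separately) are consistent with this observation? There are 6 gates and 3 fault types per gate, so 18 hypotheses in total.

8

Fault-free: U0=1, U1=0, U2=1, U3=0, U4=0, U5=0 → 0. Observed 1.
  U0: stuck-at-0, inverted output ✓; others ✗
  U1: stuck-at-1, inverted output ✓; others ✗
  U2: none of the 3 fault types match ✗
  U3: none of the 3 fault types match ✗
  U4: stuck-at-1, inverted output ✓; others ✗
  U5: stuck-at-1, inverted output ✓; others ✗
Consistent faults: {U0 stuck-at-0, U0 inverted output, U1 stuck-at-1, U1 inverted output, U4 stuck-at-1, U4 inverted output, U5 stuck-at-1, U5 inverted output} — 8 in all.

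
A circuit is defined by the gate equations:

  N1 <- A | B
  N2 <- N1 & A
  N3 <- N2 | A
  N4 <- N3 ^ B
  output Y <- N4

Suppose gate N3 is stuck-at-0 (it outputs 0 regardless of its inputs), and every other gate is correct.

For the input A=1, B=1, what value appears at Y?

Propagate with N3 forced: N1=1, N2=1, N3=0 [stuck-at-0], N4=1.
So Y = 1. (Without the fault it would be 0.)

1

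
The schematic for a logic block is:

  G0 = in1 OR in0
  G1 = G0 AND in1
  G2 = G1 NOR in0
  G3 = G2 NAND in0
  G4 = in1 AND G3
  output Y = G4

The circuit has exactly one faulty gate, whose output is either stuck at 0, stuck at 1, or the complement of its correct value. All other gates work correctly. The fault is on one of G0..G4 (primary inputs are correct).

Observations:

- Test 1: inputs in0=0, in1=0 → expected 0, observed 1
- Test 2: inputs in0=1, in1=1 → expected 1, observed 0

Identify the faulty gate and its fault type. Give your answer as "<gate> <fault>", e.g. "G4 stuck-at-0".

G4 inverted output

Fault-free values for test 1 (in0=0, in1=0): G0=0, G1=0, G2=1, G3=1, G4=0, giving Y=0. Observed 1.
Test 1: faults giving observed 1 are {G4 stuck-at-1, G4 inverted output}.
Test 2 (in0=1, in1=1): fault-free G0=1, G1=1, G2=0, G3=1, G4=1 → 1; observed 0. Eliminates G4 stuck-at-1.
Only G4 inverted output is consistent with every test.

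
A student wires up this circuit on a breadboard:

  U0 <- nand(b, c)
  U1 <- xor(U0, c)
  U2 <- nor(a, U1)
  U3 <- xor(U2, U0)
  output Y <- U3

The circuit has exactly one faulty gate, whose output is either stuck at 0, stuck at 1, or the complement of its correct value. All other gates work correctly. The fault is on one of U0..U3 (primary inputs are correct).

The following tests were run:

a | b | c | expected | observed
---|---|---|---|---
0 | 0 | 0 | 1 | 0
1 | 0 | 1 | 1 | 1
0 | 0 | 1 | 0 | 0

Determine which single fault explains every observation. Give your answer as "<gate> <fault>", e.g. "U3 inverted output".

Fault-free values for test 1 (a=0, b=0, c=0): U0=1, U1=1, U2=0, U3=1, giving Y=1. Observed 0.
Test 1: faults giving observed 0 are {U1 stuck-at-0, U1 inverted output, U2 stuck-at-1, U2 inverted output, U3 stuck-at-0, U3 inverted output}.
Test 2 (a=1, b=0, c=1): fault-free U0=1, U1=0, U2=0, U3=1 → 1; observed 1. Eliminates U2 stuck-at-1, U2 inverted output, U3 stuck-at-0, U3 inverted output.
Test 3 (a=0, b=0, c=1): fault-free U0=1, U1=0, U2=1, U3=0 → 0; observed 0. Eliminates U1 inverted output.
Only U1 stuck-at-0 is consistent with every test.

U1 stuck-at-0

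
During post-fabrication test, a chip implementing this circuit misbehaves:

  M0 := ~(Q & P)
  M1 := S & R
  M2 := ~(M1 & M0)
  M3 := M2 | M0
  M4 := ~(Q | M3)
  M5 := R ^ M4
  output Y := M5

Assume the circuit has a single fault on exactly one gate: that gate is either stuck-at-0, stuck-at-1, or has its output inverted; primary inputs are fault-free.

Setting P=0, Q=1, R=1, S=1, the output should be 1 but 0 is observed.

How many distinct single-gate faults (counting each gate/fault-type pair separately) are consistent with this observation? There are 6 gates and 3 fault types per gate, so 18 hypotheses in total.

Fault-free: M0=1, M1=1, M2=0, M3=1, M4=0, M5=1 → 1. Observed 0.
  M0: none of the 3 fault types match ✗
  M1: none of the 3 fault types match ✗
  M2: none of the 3 fault types match ✗
  M3: none of the 3 fault types match ✗
  M4: stuck-at-1, inverted output ✓; others ✗
  M5: stuck-at-0, inverted output ✓; others ✗
Consistent faults: {M4 stuck-at-1, M4 inverted output, M5 stuck-at-0, M5 inverted output} — 4 in all.

4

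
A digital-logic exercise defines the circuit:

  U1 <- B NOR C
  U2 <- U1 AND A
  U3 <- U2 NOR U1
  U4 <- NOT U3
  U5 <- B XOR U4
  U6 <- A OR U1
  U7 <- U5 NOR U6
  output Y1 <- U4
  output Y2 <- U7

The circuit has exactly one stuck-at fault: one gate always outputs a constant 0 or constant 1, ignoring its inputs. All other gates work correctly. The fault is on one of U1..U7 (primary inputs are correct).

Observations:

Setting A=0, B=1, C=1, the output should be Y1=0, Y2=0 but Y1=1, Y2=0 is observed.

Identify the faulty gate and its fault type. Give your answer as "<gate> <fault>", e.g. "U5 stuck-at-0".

Fault-free values for test 1 (A=0, B=1, C=1): U1=0, U2=0, U3=1, U4=0, U5=1, U6=0, U7=0, giving Y1=0, Y2=0. Observed Y1=1, Y2=0.
Test 1: faults giving observed Y1=1, Y2=0 are {U1 stuck-at-1}.
Only U1 stuck-at-1 is consistent with every test.

U1 stuck-at-1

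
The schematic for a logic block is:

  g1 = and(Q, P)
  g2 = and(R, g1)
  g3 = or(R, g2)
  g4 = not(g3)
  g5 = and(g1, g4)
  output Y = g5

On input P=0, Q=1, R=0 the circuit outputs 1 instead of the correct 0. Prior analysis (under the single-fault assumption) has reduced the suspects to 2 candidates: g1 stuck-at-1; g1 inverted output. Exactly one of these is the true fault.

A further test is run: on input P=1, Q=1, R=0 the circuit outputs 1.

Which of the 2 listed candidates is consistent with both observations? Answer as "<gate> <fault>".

g1 stuck-at-1

Evaluate each candidate on input P=1, Q=1, R=0:
  g1 stuck-at-1: g1=1 [stuck-at-1], g2=0, g3=0, g4=1, g5=1 → 1 — matches
  g1 inverted output: g1=0 [inverted output], g2=0, g3=0, g4=1, g5=0 → 0 — eliminated
Only g1 stuck-at-1 reproduces the observed 1.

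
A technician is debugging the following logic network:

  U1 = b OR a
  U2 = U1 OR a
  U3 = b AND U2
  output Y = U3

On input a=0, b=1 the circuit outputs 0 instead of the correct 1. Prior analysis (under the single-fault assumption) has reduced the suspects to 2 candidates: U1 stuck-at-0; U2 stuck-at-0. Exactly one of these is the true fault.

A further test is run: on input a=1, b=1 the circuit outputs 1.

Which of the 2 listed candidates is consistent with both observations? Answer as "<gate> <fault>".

Evaluate each candidate on input a=1, b=1:
  U1 stuck-at-0: U1=0 [stuck-at-0], U2=1, U3=1 → 1 — matches
  U2 stuck-at-0: U1=1, U2=0 [stuck-at-0], U3=0 → 0 — eliminated
Only U1 stuck-at-0 reproduces the observed 1.

U1 stuck-at-0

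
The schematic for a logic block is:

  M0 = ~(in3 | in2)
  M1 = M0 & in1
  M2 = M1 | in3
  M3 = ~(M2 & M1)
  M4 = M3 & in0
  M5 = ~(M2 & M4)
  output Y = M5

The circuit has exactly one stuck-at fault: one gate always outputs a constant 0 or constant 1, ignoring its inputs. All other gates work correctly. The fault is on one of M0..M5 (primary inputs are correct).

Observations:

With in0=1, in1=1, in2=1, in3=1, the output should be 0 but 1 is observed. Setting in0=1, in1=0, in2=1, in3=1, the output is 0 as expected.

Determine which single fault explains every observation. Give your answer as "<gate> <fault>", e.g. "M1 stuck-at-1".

M0 stuck-at-1

Fault-free values for test 1 (in0=1, in1=1, in2=1, in3=1): M0=0, M1=0, M2=1, M3=1, M4=1, M5=0, giving Y=0. Observed 1.
Test 1: faults giving observed 1 are {M0 stuck-at-1, M1 stuck-at-1, M2 stuck-at-0, M3 stuck-at-0, M4 stuck-at-0, M5 stuck-at-1}.
Test 2 (in0=1, in1=0, in2=1, in3=1): fault-free M0=0, M1=0, M2=1, M3=1, M4=1, M5=0 → 0; observed 0. Eliminates M1 stuck-at-1, M2 stuck-at-0, M3 stuck-at-0, M4 stuck-at-0, M5 stuck-at-1.
Only M0 stuck-at-1 is consistent with every test.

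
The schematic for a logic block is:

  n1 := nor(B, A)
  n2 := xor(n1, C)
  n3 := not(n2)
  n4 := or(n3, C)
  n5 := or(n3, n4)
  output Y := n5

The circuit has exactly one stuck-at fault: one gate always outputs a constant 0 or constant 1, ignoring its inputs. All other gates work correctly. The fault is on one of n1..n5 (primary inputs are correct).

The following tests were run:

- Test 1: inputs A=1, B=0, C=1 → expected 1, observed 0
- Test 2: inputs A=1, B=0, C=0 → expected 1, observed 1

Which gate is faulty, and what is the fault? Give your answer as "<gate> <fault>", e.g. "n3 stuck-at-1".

n4 stuck-at-0

Fault-free values for test 1 (A=1, B=0, C=1): n1=0, n2=1, n3=0, n4=1, n5=1, giving Y=1. Observed 0.
Test 1: faults giving observed 0 are {n4 stuck-at-0, n5 stuck-at-0}.
Test 2 (A=1, B=0, C=0): fault-free n1=0, n2=0, n3=1, n4=1, n5=1 → 1; observed 1. Eliminates n5 stuck-at-0.
Only n4 stuck-at-0 is consistent with every test.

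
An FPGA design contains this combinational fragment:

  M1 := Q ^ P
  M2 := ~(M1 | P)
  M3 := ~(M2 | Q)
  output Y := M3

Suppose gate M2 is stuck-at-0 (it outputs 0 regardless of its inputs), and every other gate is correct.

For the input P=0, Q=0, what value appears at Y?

Propagate with M2 forced: M1=0, M2=0 [stuck-at-0], M3=1.
So Y = 1. (Without the fault it would be 0.)

1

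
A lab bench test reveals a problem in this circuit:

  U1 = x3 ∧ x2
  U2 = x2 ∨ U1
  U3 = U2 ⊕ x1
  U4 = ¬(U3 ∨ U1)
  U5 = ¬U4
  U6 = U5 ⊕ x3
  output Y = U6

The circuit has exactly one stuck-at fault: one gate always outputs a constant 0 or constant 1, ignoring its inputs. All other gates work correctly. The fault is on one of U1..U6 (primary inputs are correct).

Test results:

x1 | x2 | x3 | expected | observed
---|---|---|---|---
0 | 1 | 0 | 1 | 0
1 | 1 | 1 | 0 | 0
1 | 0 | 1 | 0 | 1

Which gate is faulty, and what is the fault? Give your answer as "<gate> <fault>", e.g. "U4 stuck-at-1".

Fault-free values for test 1 (x1=0, x2=1, x3=0): U1=0, U2=1, U3=1, U4=0, U5=1, U6=1, giving Y=1. Observed 0.
Test 1: faults giving observed 0 are {U2 stuck-at-0, U3 stuck-at-0, U4 stuck-at-1, U5 stuck-at-0, U6 stuck-at-0}.
Test 2 (x1=1, x2=1, x3=1): fault-free U1=1, U2=1, U3=0, U4=0, U5=1, U6=0 → 0; observed 0. Eliminates U4 stuck-at-1, U5 stuck-at-0.
Test 3 (x1=1, x2=0, x3=1): fault-free U1=0, U2=0, U3=1, U4=0, U5=1, U6=0 → 0; observed 1. Eliminates U2 stuck-at-0, U6 stuck-at-0.
Only U3 stuck-at-0 is consistent with every test.

U3 stuck-at-0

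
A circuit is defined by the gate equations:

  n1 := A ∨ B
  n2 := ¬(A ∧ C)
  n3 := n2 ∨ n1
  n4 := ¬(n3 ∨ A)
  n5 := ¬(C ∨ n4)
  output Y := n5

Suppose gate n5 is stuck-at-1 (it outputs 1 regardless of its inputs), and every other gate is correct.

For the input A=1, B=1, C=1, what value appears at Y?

Propagate with n5 forced: n1=1, n2=0, n3=1, n4=0, n5=1 [stuck-at-1].
So Y = 1. (Without the fault it would be 0.)

1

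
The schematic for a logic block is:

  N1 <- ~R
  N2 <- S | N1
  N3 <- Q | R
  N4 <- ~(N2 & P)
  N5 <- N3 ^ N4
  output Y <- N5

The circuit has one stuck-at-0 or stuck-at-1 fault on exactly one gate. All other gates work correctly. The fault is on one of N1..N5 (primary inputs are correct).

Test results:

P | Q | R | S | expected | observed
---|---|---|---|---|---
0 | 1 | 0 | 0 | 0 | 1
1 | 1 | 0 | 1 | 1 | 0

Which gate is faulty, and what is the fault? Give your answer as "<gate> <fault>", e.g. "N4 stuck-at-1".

N3 stuck-at-0

Fault-free values for test 1 (P=0, Q=1, R=0, S=0): N1=1, N2=1, N3=1, N4=1, N5=0, giving Y=0. Observed 1.
Test 1: faults giving observed 1 are {N3 stuck-at-0, N4 stuck-at-0, N5 stuck-at-1}.
Test 2 (P=1, Q=1, R=0, S=1): fault-free N1=1, N2=1, N3=1, N4=0, N5=1 → 1; observed 0. Eliminates N4 stuck-at-0, N5 stuck-at-1.
Only N3 stuck-at-0 is consistent with every test.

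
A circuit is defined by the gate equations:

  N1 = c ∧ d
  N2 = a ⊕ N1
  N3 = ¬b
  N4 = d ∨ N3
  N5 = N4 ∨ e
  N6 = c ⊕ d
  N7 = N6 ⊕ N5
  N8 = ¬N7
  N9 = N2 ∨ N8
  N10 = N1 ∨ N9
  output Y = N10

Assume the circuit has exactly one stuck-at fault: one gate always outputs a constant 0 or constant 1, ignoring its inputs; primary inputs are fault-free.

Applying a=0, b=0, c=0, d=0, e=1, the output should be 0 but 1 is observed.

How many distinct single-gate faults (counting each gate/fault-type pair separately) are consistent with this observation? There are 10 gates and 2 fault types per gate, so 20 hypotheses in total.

Fault-free: N1=0, N2=0, N3=1, N4=1, N5=1, N6=0, N7=1, N8=0, N9=0, N10=0 → 0. Observed 1.
  N1: stuck-at-1 ✓; others ✗
  N2: stuck-at-1 ✓; others ✗
  N3: none of the 2 fault types match ✗
  N4: none of the 2 fault types match ✗
  N5: stuck-at-0 ✓; others ✗
  N6: stuck-at-1 ✓; others ✗
  N7: stuck-at-0 ✓; others ✗
  N8: stuck-at-1 ✓; others ✗
  N9: stuck-at-1 ✓; others ✗
  N10: stuck-at-1 ✓; others ✗
Consistent faults: {N1 stuck-at-1, N2 stuck-at-1, N5 stuck-at-0, N6 stuck-at-1, N7 stuck-at-0, N8 stuck-at-1, N9 stuck-at-1, N10 stuck-at-1} — 8 in all.

8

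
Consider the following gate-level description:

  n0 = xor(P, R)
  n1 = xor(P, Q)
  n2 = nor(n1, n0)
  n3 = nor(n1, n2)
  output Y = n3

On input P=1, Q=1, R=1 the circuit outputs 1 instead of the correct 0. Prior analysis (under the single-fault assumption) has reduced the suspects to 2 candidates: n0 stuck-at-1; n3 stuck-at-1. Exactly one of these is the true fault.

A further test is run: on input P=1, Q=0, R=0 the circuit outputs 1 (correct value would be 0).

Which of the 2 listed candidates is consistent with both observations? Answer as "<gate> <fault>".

n3 stuck-at-1

Evaluate each candidate on input P=1, Q=0, R=0:
  n0 stuck-at-1: n0=1 [stuck-at-1], n1=1, n2=0, n3=0 → 0 — eliminated
  n3 stuck-at-1: n0=1, n1=1, n2=0, n3=1 [stuck-at-1] → 1 — matches
Only n3 stuck-at-1 reproduces the observed 1.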